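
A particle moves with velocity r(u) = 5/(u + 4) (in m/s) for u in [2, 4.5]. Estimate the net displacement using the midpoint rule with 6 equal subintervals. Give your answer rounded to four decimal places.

1.7410

Δu = (4.5 − 2)/6 = 5/12.
Midpoints: 53/24, 2.625, 73/24, 83/24, 3.875, 103/24.
r(53/24) = 120/149, r(2.625) = 40/53, r(73/24) = 120/169, r(83/24) = 120/179, r(3.875) = 40/63, r(103/24) = 120/199.
Sum = Δu · [r(53/24) + r(2.625) + r(73/24) + ...].
Sum ≈ 1.7410.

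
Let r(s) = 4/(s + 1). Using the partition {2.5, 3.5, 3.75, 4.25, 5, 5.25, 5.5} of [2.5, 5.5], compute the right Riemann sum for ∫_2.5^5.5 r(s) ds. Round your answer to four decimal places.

Subinterval widths: 1, 0.25, 0.5, 0.75, 0.25, 0.25.
Right endpoints: 3.5, 3.75, 4.25, 5, 5.25, 5.5.
r(3.5) = 8/9, r(3.75) = 16/19, r(4.25) = 16/21, r(5) = 2/3, r(5.25) = 0.64, r(5.5) = 8/13.
Sum = Σ Δs_i · r(s_i).
Sum ≈ 2.2942.

2.2942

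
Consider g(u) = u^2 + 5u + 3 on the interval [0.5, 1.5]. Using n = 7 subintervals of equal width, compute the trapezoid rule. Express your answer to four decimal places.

Δu = (1.5 − 0.5)/7 = 1/7.
g(0.5) = 5.75, g(9/14) = 1299/196, g(11/14) = 1479/196, g(13/14) = 1667/196, g(15/14) = 1863/196, g(17/14) = 2067/196, g(19/14) = 2279/196, g(1.5) = 12.75.
T_7 = (Δu/2)·[g(u_0) + 2g(u_1) + ... + 2g(u_{6}) + g(u_7)].
Sum ≈ 9.0867.

9.0867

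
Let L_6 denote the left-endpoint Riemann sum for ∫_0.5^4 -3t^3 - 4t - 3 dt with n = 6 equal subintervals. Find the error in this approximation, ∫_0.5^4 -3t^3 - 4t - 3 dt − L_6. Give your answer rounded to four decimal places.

-55.9544

Exact integral: ∫_0.5^4 f(t) dt = -233.953125.
L_6 ≈ -177.998698.
Error ≈ -233.953125 − (-177.998698) ≈ -55.9544.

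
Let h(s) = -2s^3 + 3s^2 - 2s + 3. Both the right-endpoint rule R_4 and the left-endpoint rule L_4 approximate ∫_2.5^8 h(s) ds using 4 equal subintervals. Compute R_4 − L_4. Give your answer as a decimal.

R_4 ≈ -2193.70507812.
L_4 ≈ -1051.76757812.
R_4 − L_4 = -1141.9375.

-1141.9375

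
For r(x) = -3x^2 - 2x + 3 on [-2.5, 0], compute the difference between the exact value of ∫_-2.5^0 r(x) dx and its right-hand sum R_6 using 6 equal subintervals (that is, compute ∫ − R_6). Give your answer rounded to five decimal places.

Exact integral: ∫_-2.5^0 r(x) dx = -1.875.
R_6 ≈ 0.7725694.
Error ≈ -1.875 − 0.7725694 ≈ -2.64757.

-2.64757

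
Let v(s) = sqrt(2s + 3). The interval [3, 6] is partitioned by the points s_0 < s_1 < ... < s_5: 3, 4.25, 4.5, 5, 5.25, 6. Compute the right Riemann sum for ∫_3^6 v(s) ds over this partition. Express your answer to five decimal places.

10.73105

Subinterval widths: 1.25, 0.25, 0.5, 0.25, 0.75.
Right endpoints: 4.25, 4.5, 5, 5.25, 6.
v(4.25) ≈ 3.39116, v(4.5) ≈ 3.46410, v(5) ≈ 3.60555, v(5.25) ≈ 3.67423, v(6) ≈ 3.87298.
Sum = Σ Δs_i · v(s_i).
Sum ≈ 10.73105.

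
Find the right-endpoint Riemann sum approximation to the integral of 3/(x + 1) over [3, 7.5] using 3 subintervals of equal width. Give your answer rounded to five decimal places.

1.99045

Δx = (7.5 − 3)/3 = 1.5.
Right endpoints: 4.5, 6, 7.5.
f(4.5) = 6/11, f(6) = 3/7, f(7.5) = 6/17.
Sum = Δx · [f(4.5) + f(6) + f(7.5)].
Sum ≈ 1.99045.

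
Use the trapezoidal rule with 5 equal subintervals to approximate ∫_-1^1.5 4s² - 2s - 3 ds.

-2.5

Δs = (1.5 − (-1))/5 = 0.5.
f(-1) = 3, f(-0.5) = -1, f(0) = -3, f(0.5) = -3, f(1) = -1, f(1.5) = 3.
T_5 = (Δs/2)·[f(s_0) + 2f(s_1) + ... + 2f(s_{4}) + f(s_5)].
Sum = -2.5.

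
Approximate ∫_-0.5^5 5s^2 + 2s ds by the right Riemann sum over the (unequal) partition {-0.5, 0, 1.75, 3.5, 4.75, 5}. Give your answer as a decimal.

Subinterval widths: 0.5, 1.75, 1.75, 1.25, 0.25.
Right endpoints: 0, 1.75, 3.5, 4.75, 5.
f(0) = 0, f(1.75) = 18.8125, f(3.5) = 68.25, f(4.75) = 122.3125, f(5) = 135.
Sum = Σ Δs_i · f(s_i).
Sum = 339.

339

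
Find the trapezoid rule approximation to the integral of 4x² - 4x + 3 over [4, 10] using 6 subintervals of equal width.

Δx = (10 − 4)/6 = 1.
f(4) = 51, f(5) = 83, f(6) = 123, f(7) = 171, f(8) = 227, f(9) = 291, f(10) = 363.
T_6 = (Δx/2)·[f(x_0) + 2f(x_1) + ... + 2f(x_{5}) + f(x_6)].
Sum = 1102.

1102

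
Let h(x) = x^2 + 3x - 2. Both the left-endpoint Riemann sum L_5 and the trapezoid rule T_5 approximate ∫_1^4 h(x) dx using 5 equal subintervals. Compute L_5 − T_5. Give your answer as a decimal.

-7.2

L_5 = 30.48.
T_5 = 37.68.
L_5 − T_5 = -7.2.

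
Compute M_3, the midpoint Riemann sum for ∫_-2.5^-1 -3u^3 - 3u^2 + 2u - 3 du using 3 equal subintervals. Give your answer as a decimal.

3.7734375

Δu = (-1 − (-2.5))/3 = 0.5.
Midpoints: -2.25, -1.75, -1.25.
f(-2.25) = 11.484375, f(-1.75) = 0.390625, f(-1.25) = -4.328125.
Sum = Δu · [f(-2.25) + f(-1.75) + f(-1.25)].
Sum = 3.7734375.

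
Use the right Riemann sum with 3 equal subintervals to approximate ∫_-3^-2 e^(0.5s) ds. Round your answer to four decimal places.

0.3143

Δs = (-2 − (-3))/3 = 1/3.
Right endpoints: -8/3, -7/3, -2.
f(-8/3) ≈ 0.2636, f(-7/3) ≈ 0.3114, f(-2) ≈ 0.3679.
Sum = Δs · [f(-8/3) + f(-7/3) + f(-2)].
Sum ≈ 0.3143.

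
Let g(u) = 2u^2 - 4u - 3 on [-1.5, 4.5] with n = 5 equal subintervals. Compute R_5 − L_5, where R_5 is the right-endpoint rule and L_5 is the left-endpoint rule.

14.4

R_5 = 19.08.
L_5 = 4.68.
R_5 − L_5 = 14.4.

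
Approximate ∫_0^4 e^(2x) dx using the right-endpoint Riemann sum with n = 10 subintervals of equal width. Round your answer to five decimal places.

2164.60122

Δx = (4 − 0)/10 = 0.4.
Right endpoints: 0.4, 0.8, 1.2, 1.6, 2, 2.4, 2.8, 3.2, 3.6, 4.
f(0.4) ≈ 2.22554, f(0.8) ≈ 4.95303, f(1.2) ≈ 11.02318, f(1.6) ≈ 24.53253, f(2) ≈ 54.59815, f(2.4) ≈ 121.51042, f(2.8) ≈ 270.42641, f(3.2) ≈ 601.84504, f(3.6) ≈ 1339.43076, f(4) ≈ 2980.95799.
Sum = Δx · [f(0.4) + f(0.8) + f(1.2) + ...].
Sum ≈ 2164.60122.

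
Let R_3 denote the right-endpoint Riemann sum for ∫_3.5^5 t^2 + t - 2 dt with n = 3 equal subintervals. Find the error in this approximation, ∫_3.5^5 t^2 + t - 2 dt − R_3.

-3.625

Exact integral: ∫_3.5^5 f(t) dt = 30.75.
R_3 = 34.375.
Error = 30.75 − 34.375 = -3.625.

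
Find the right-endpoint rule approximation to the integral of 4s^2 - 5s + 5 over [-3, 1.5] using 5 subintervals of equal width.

60.03

Δs = (1.5 − (-3))/5 = 0.9.
Right endpoints: -2.1, -1.2, -0.3, 0.6, 1.5.
f(-2.1) = 33.14, f(-1.2) = 16.76, f(-0.3) = 6.86, f(0.6) = 3.44, f(1.5) = 6.5.
Sum = Δs · [f(-2.1) + f(-1.2) + f(-0.3) + f(0.6) + f(1.5)].
Sum = 60.03.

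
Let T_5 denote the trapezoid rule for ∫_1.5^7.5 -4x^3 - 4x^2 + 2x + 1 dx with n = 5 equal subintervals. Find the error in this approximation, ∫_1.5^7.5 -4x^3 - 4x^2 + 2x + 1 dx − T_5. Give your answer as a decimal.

Exact integral: ∫_1.5^7.5 f(x) dx = -3657.
T_5 = -3740.52.
Error = -3657 − (-3740.52) = 83.52.

83.52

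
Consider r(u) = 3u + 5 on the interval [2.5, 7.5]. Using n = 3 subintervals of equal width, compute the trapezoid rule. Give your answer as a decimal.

Δu = (7.5 − 2.5)/3 = 5/3.
r(2.5) = 12.5, r(25/6) = 17.5, r(35/6) = 22.5, r(7.5) = 27.5.
T_3 = (Δu/2)·[r(u_0) + 2r(u_1) + 2r(u_2) + r(u_3)].
Sum = 100.

100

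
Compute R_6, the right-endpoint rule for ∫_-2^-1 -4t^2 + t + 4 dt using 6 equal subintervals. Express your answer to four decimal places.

-5.7685

Δt = (-1 − (-2))/6 = 1/6.
Right endpoints: -11/6, -5/3, -1.5, -4/3, -7/6, -1.
f(-11/6) = -203/18, f(-5/3) = -79/9, f(-1.5) = -6.5, f(-4/3) = -40/9, f(-7/6) = -47/18, f(-1) = -1.
Sum = Δt · [f(-11/6) + f(-5/3) + f(-1.5) + ...].
Sum ≈ -5.7685.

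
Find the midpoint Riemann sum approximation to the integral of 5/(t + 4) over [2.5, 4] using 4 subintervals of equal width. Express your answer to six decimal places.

Δt = (4 − 2.5)/4 = 0.375.
Midpoints: 2.6875, 3.0625, 3.4375, 3.8125.
f(2.6875) = 80/107, f(3.0625) = 80/113, f(3.4375) = 80/119, f(3.8125) = 0.64.
Sum = Δt · [f(2.6875) + f(3.0625) + f(3.4375) + f(3.8125)].
Sum ≈ 1.037961.

1.037961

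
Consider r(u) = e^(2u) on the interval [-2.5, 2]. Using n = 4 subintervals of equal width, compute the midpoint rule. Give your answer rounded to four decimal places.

22.2878

Δu = (2 − (-2.5))/4 = 1.125.
Midpoints: -1.9375, -0.8125, 0.3125, 1.4375.
r(-1.9375) ≈ 0.0208, r(-0.8125) ≈ 0.1969, r(0.3125) ≈ 1.8682, r(1.4375) ≈ 17.7254.
Sum = Δu · [r(-1.9375) + r(-0.8125) + r(0.3125) + r(1.4375)].
Sum ≈ 22.2878.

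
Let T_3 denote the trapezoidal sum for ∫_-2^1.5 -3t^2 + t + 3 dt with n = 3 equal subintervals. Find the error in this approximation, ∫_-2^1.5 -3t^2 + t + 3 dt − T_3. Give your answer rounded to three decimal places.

Exact integral: ∫_-2^1.5 f(t) dt = -1.75.
T_3 ≈ -4.13194.
Error ≈ -1.75 − (-4.13194) ≈ 2.382.

2.382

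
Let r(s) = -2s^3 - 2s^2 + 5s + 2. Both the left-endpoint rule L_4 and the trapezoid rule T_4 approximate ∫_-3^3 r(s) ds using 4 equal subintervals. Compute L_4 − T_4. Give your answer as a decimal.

58.5

L_4 = 30.
T_4 = -28.5.
L_4 − T_4 = 58.5.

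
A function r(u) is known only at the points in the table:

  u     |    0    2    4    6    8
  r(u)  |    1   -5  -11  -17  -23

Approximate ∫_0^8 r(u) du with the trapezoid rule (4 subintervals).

-88

Δu = 2.
T_4 = (2/2)·[1 + 2·(-5) + 2·(-11) + 2·(-17) + (-23)] = -88.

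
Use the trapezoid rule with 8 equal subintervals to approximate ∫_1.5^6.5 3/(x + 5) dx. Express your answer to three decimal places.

Δx = (6.5 − 1.5)/8 = 0.625.
f(1.5) = 6/13, f(2.125) = 8/19, f(2.75) = 12/31, f(3.375) = 24/67, f(4) = 1/3, f(4.625) = 24/77, f(5.25) = 12/41, f(5.875) = 8/29, f(6.5) = 6/23.
T_8 = (Δx/2)·[f(x_0) + 2f(x_1) + ... + 2f(x_{7}) + f(x_8)].
Sum ≈ 1.713.

1.713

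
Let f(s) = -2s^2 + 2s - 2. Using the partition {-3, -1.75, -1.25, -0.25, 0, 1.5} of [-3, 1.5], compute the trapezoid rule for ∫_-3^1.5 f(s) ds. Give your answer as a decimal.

-38.15625

Subinterval widths: 1.25, 0.5, 1, 0.25, 1.5.
f(-3) = -26, f(-1.75) = -11.625, f(-1.25) = -7.625, f(-0.25) = -2.625, f(0) = -2, f(1.5) = -3.5.
On each subinterval the trapezoid contributes (Δs_i/2)·[f(s_{i-1}) + f(s_i)].
Sum = -38.15625.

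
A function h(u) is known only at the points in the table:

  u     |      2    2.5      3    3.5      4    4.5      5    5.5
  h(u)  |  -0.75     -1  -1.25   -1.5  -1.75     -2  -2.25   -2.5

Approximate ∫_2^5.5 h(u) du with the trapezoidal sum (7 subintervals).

Δu = 0.5.
T_7 = (0.5/2)·[(-0.75) + 2·(-1) + 2·(-1.25) + 2·(-1.5) + 2·(-1.75) + 2·(-2) + 2·(-2.25) + (-2.5)] = -5.6875.

-5.6875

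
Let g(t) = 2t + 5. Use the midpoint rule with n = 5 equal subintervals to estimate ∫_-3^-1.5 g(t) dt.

Δt = (-1.5 − (-3))/5 = 0.3.
Midpoints: -2.85, -2.55, -2.25, -1.95, -1.65.
g(-2.85) = -0.7, g(-2.55) = -0.1, g(-2.25) = 0.5, g(-1.95) = 1.1, g(-1.65) = 1.7.
Sum = Δt · [g(-2.85) + g(-2.55) + g(-2.25) + g(-1.95) + g(-1.65)].
Sum = 0.75.

0.75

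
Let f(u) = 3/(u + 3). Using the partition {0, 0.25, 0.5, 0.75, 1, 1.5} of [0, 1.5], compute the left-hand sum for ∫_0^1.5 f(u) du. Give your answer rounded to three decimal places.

1.270

Subinterval widths: 0.25, 0.25, 0.25, 0.25, 0.5.
Left endpoints: 0, 0.25, 0.5, 0.75, 1.
f(0) = 1, f(0.25) = 12/13, f(0.5) = 6/7, f(0.75) = 0.8, f(1) = 0.75.
Sum = Σ Δu_i · f(u_i).
Sum ≈ 1.270.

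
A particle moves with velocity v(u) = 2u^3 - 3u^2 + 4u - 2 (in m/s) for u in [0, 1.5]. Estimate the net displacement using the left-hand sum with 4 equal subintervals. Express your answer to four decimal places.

-0.4160

Δu = (1.5 − 0)/4 = 0.375.
Left endpoints: 0, 0.375, 0.75, 1.125.
v(0) = -2, v(0.375) = -0.81640625, v(0.75) = 0.15625, v(1.125) = 1.55078125.
Sum = Δu · [v(0) + v(0.375) + v(0.75) + v(1.125)].
Sum ≈ -0.4160.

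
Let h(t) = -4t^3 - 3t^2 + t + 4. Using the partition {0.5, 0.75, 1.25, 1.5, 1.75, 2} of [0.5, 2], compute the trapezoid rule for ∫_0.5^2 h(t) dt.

Subinterval widths: 0.25, 0.5, 0.25, 0.25, 0.25.
h(0.5) = 3.25, h(0.75) = 1.375, h(1.25) = -7.25, h(1.5) = -14.75, h(1.75) = -24.875, h(2) = -38.
On each subinterval the trapezoid contributes (Δt_i/2)·[h(t_{i-1}) + h(t_i)].
Sum = -16.453125.

-16.453125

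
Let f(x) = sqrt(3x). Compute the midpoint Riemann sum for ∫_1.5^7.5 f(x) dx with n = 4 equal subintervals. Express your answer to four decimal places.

21.6312

Δx = (7.5 − 1.5)/4 = 1.5.
Midpoints: 2.25, 3.75, 5.25, 6.75.
f(2.25) ≈ 2.5981, f(3.75) ≈ 3.3541, f(5.25) ≈ 3.9686, f(6.75) ≈ 4.5000.
Sum = Δx · [f(2.25) + f(3.75) + f(5.25) + f(6.75)].
Sum ≈ 21.6312.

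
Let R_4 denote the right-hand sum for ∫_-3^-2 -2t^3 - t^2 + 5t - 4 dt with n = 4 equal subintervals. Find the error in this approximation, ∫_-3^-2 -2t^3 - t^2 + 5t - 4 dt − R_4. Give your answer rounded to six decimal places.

Exact integral: ∫_-3^-2 f(t) dt ≈ 9.66666667.
R_4 = 6.3125.
Error ≈ 9.66666667 − 6.3125 ≈ 3.354167.

3.354167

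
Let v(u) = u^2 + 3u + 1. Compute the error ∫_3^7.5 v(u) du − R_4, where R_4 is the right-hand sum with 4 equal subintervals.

-35.12109375

Exact integral: ∫_3^7.5 v(u) du = 207.
R_4 = 242.12109375.
Error = 207 − 242.12109375 = -35.12109375.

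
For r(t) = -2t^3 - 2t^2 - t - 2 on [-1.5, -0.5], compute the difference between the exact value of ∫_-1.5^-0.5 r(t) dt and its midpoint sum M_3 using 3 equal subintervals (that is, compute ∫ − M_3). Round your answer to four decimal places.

0.0370

Exact integral: ∫_-1.5^-0.5 r(t) dt ≈ -0.666667.
M_3 ≈ -0.703704.
Error ≈ -0.666667 − (-0.703704) ≈ 0.0370.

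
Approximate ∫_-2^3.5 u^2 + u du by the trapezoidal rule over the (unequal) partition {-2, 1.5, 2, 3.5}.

28.8125

Subinterval widths: 3.5, 0.5, 1.5.
f(-2) = 2, f(1.5) = 3.75, f(2) = 6, f(3.5) = 15.75.
On each subinterval the trapezoid contributes (Δu_i/2)·[f(u_{i-1}) + f(u_i)].
Sum = 28.8125.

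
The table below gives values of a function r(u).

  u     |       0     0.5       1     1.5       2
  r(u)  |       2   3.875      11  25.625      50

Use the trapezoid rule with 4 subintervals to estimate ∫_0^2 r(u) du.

Δu = 0.5.
T_4 = (0.5/2)·[2 + 2·3.875 + 2·11 + 2·25.625 + 50] = 33.25.

33.25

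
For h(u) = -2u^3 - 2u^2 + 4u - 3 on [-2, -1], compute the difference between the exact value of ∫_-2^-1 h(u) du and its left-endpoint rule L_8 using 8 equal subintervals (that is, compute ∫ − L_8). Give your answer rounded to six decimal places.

-0.268229

Exact integral: ∫_-2^-1 h(u) du ≈ -6.16666667.
L_8 = -5.8984375.
Error ≈ -6.16666667 − (-5.8984375) ≈ -0.268229.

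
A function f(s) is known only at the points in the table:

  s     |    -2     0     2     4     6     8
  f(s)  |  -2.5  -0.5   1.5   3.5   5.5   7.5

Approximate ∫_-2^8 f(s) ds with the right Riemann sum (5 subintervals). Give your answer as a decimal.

Δs = 2.
Sum = 2·[(-0.5) + 1.5 + 3.5 + 5.5 + 7.5] = 35.

35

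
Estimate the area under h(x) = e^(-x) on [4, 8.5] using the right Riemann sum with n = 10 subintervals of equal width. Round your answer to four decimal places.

0.0143

Δx = (8.5 − 4)/10 = 0.45.
Right endpoints: 4.45, 4.9, 5.35, 5.8, 6.25, 6.7, 7.15, 7.6, 8.05, 8.5.
h(4.45) ≈ 0.0117, h(4.9) ≈ 0.0074, h(5.35) ≈ 0.0047, h(5.8) ≈ 0.0030, h(6.25) ≈ 0.0019, h(6.7) ≈ 0.0012, h(7.15) ≈ 0.0008, h(7.6) ≈ 0.0005, h(8.05) ≈ 0.0003, h(8.5) ≈ 0.0002.
Sum = Δx · [h(4.45) + h(4.9) + h(5.35) + ...].
Sum ≈ 0.0143.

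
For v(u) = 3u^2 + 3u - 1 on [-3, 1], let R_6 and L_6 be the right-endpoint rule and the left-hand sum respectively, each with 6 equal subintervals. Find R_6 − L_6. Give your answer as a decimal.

R_6 ≈ 8.888889.
L_6 ≈ 16.888889.
R_6 − L_6 = -8.

-8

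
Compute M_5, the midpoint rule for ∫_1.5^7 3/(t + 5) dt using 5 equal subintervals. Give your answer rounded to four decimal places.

Δt = (7 − 1.5)/5 = 1.1.
Midpoints: 2.05, 3.15, 4.25, 5.35, 6.45.
f(2.05) = 20/47, f(3.15) = 60/163, f(4.25) = 12/37, f(5.35) = 20/69, f(6.45) = 60/229.
Sum = Δt · [f(2.05) + f(3.15) + f(4.25) + f(5.35) + f(6.45)].
Sum ≈ 1.8368.

1.8368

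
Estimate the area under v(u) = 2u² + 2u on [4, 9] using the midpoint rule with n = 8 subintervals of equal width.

Δu = (9 − 4)/8 = 0.625.
Midpoints: 4.3125, 4.9375, 5.5625, 6.1875, 6.8125, 7.4375, 8.0625, 8.6875.
v(4.3125) = 45.8203125, v(4.9375) = 58.6328125, v(5.5625) = 73.0078125, v(6.1875) = 88.9453125, v(6.8125) = 106.4453125, v(7.4375) = 125.5078125, v(8.0625) = 146.1328125, v(8.6875) = 168.3203125.
Sum = Δu · [v(4.3125) + v(4.9375) + v(5.5625) + ...].
Sum = 508.0078125.

508.0078125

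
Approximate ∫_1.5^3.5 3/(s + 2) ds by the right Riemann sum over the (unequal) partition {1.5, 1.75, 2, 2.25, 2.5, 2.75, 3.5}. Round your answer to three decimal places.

1.298

Subinterval widths: 0.25, 0.25, 0.25, 0.25, 0.25, 0.75.
Right endpoints: 1.75, 2, 2.25, 2.5, 2.75, 3.5.
f(1.75) = 0.8, f(2) = 0.75, f(2.25) = 12/17, f(2.5) = 2/3, f(2.75) = 12/19, f(3.5) = 6/11.
Sum = Σ Δs_i · f(s_i).
Sum ≈ 1.298.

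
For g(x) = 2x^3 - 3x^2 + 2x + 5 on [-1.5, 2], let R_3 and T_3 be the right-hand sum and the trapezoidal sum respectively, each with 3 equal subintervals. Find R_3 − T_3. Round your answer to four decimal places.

R_3 ≈ 26.444444.
T_3 ≈ 12.152778.
R_3 − T_3 ≈ 14.2917.

14.2917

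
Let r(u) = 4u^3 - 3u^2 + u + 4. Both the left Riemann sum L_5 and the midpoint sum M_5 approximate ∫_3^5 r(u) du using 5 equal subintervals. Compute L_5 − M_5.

-65.6

L_5 = 395.2.
M_5 = 460.8.
L_5 − M_5 = -65.6.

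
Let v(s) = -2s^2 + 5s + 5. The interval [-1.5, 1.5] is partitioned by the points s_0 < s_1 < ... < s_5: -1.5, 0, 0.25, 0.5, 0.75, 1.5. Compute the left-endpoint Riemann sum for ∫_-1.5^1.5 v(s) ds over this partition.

-0.25

Subinterval widths: 1.5, 0.25, 0.25, 0.25, 0.75.
Left endpoints: -1.5, 0, 0.25, 0.5, 0.75.
v(-1.5) = -7, v(0) = 5, v(0.25) = 6.125, v(0.5) = 7, v(0.75) = 7.625.
Sum = Σ Δs_i · v(s_i).
Sum = -0.25.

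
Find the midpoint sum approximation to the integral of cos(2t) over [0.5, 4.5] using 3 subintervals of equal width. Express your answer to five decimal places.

-0.29450

Δt = (4.5 − 0.5)/3 = 4/3.
Midpoints: 7/6, 2.5, 23/6.
f(7/6) ≈ -0.69076, f(2.5) ≈ 0.28366, f(23/6) ≈ 0.18622.
Sum = Δt · [f(7/6) + f(2.5) + f(23/6)].
Sum ≈ -0.29450.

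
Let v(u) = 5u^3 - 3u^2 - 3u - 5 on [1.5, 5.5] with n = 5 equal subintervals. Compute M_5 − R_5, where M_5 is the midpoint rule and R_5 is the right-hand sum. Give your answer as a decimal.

-319.28

M_5 = 901.94.
R_5 = 1221.22.
M_5 − R_5 = -319.28.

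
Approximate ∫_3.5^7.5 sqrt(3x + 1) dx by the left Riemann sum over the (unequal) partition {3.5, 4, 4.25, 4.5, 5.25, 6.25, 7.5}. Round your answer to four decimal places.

16.0277

Subinterval widths: 0.5, 0.25, 0.25, 0.75, 1, 1.25.
Left endpoints: 3.5, 4, 4.25, 4.5, 5.25, 6.25.
f(3.5) ≈ 3.3912, f(4) ≈ 3.6056, f(4.25) ≈ 3.7081, f(4.5) ≈ 3.8079, f(5.25) ≈ 4.0927, f(6.25) ≈ 4.4441.
Sum = Σ Δx_i · f(x_i).
Sum ≈ 16.0277.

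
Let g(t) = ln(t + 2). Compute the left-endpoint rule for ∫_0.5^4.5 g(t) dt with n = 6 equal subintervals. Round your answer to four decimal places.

Δt = (4.5 − 0.5)/6 = 2/3.
Left endpoints: 0.5, 7/6, 11/6, 2.5, 19/6, 23/6.
g(0.5) ≈ 0.9163, g(7/6) ≈ 1.1527, g(11/6) ≈ 1.3437, g(2.5) ≈ 1.5041, g(19/6) ≈ 1.6422, g(23/6) ≈ 1.7636.
Sum = Δt · [g(0.5) + g(7/6) + g(11/6) + ...].
Sum ≈ 5.5484.

5.5484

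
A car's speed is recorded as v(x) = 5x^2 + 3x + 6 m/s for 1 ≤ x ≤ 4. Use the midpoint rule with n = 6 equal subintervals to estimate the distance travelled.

145.1875

Δx = (4 − 1)/6 = 0.5.
Midpoints: 1.25, 1.75, 2.25, 2.75, 3.25, 3.75.
v(1.25) = 17.5625, v(1.75) = 26.5625, v(2.25) = 38.0625, v(2.75) = 52.0625, v(3.25) = 68.5625, v(3.75) = 87.5625.
Sum = Δx · [v(1.25) + v(1.75) + v(2.25) + ...].
Sum = 145.1875.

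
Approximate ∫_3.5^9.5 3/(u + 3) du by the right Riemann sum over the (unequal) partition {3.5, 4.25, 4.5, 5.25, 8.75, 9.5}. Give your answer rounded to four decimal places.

Subinterval widths: 0.75, 0.25, 0.75, 3.5, 0.75.
Right endpoints: 4.25, 4.5, 5.25, 8.75, 9.5.
f(4.25) = 12/29, f(4.5) = 0.4, f(5.25) = 4/11, f(8.75) = 12/47, f(9.5) = 0.24.
Sum = Σ Δu_i · f(u_i).
Sum ≈ 1.7567.

1.7567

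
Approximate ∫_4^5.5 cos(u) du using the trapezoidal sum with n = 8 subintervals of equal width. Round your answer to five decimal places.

Δu = (5.5 − 4)/8 = 0.1875.
f(4) ≈ -0.65364, f(4.1875) ≈ -0.50112, f(4.375) ≈ -0.33102, f(4.5625) ≈ -0.14933, f(4.75) ≈ 0.03760, f(4.9375) ≈ 0.22321, f(5.125) ≈ 0.40100, f(5.3125) ≈ 0.56473, f(5.5) ≈ 0.70867.
T_8 = (Δu/2)·[f(u_0) + 2f(u_1) + ... + 2f(u_{7}) + f(u_8)].
Sum ≈ 0.05111.

0.05111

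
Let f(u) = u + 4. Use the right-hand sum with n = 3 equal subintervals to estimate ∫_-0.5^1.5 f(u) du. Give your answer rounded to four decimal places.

Δu = (1.5 − (-0.5))/3 = 2/3.
Right endpoints: 1/6, 5/6, 1.5.
f(1/6) = 25/6, f(5/6) = 29/6, f(1.5) = 5.5.
Sum = Δu · [f(1/6) + f(5/6) + f(1.5)].
Sum ≈ 9.6667.

9.6667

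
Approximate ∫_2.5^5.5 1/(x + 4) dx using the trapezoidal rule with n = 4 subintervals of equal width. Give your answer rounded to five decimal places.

0.38008

Δx = (5.5 − 2.5)/4 = 0.75.
f(2.5) = 2/13, f(3.25) = 4/29, f(4) = 0.125, f(4.75) = 4/35, f(5.5) = 2/19.
T_4 = (Δx/2)·[f(x_0) + 2f(x_1) + 2f(x_2) + 2f(x_3) + f(x_4)].
Sum ≈ 0.38008.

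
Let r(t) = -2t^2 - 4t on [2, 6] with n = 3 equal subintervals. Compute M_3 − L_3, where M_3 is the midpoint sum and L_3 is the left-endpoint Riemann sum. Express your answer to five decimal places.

M_3 ≈ -201.4814815.
L_3 ≈ -151.7037037.
M_3 − L_3 ≈ -49.77778.

-49.77778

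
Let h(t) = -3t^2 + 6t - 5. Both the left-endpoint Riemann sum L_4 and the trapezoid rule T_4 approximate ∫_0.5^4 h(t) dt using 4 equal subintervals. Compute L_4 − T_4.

L_4 = -23.98046875.
T_4 = -35.46484375.
L_4 − T_4 = 11.484375.

11.484375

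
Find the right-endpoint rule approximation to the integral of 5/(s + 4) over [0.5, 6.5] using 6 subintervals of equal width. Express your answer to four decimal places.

Δs = (6.5 − 0.5)/6 = 1.
Right endpoints: 1.5, 2.5, 3.5, 4.5, 5.5, 6.5.
f(1.5) = 10/11, f(2.5) = 10/13, f(3.5) = 2/3, f(4.5) = 10/17, f(5.5) = 10/19, f(6.5) = 10/21.
Sum = Δs · [f(1.5) + f(2.5) + f(3.5) + ...].
Sum ≈ 3.9357.

3.9357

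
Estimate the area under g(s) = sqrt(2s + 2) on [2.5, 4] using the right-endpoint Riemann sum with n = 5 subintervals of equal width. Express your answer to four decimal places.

Δs = (4 − 2.5)/5 = 0.3.
Right endpoints: 2.8, 3.1, 3.4, 3.7, 4.
g(2.8) ≈ 2.7568, g(3.1) ≈ 2.8636, g(3.4) ≈ 2.9665, g(3.7) ≈ 3.0659, g(4) ≈ 3.1623.
Sum = Δs · [g(2.8) + g(3.1) + g(3.4) + g(3.7) + g(4)].
Sum ≈ 4.4445.

4.4445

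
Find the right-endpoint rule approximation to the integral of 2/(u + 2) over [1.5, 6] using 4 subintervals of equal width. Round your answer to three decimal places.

Δu = (6 − 1.5)/4 = 1.125.
Right endpoints: 2.625, 3.75, 4.875, 6.
f(2.625) = 16/37, f(3.75) = 8/23, f(4.875) = 16/55, f(6) = 0.25.
Sum = Δu · [f(2.625) + f(3.75) + f(4.875) + f(6)].
Sum ≈ 1.486.

1.486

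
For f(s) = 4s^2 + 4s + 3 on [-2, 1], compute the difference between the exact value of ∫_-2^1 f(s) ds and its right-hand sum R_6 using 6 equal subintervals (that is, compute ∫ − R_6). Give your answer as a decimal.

Exact integral: ∫_-2^1 f(s) ds = 15.
R_6 = 15.5.
Error = 15 − 15.5 = -0.5.

-0.5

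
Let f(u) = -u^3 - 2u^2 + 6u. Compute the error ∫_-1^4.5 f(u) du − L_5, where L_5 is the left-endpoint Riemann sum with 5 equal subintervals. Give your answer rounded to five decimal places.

Exact integral: ∫_-1^4.5 f(u) du ≈ -105.9322917.
L_5 = -60.28.
Error ≈ -105.9322917 − (-60.28) ≈ -45.65229.

-45.65229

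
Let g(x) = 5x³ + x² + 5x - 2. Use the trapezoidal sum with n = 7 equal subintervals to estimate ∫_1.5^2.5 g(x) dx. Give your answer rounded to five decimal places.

54.68878

Δx = (2.5 − 1.5)/7 = 1/7.
g(1.5) = 24.625, g(23/14) = 85293/2744, g(25/14) = 105887/2744, g(27/14) = 129593/2744, g(29/14) = 156651/2744, g(31/14) = 187301/2744, g(33/14) = 221783/2744, g(2.5) = 94.875.
T_7 = (Δx/2)·[g(x_0) + 2g(x_1) + ... + 2g(x_{6}) + g(x_7)].
Sum ≈ 54.68878.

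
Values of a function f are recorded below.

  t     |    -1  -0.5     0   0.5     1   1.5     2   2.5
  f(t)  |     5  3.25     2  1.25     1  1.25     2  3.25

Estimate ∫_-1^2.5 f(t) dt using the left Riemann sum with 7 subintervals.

Δt = 0.5.
Sum = 0.5·[5 + 3.25 + 2 + 1.25 + 1 + 1.25 + 2] = 7.875.

7.875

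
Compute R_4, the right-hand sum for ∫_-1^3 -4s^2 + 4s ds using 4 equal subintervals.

-32

Δs = (3 − (-1))/4 = 1.
Right endpoints: 0, 1, 2, 3.
f(0) = 0, f(1) = 0, f(2) = -8, f(3) = -24.
Sum = Δs · [f(0) + f(1) + f(2) + f(3)].
Sum = -32.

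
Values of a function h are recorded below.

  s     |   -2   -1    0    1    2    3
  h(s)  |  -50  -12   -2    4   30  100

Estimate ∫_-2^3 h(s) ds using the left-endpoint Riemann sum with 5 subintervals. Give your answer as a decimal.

Δs = 1.
Sum = 1·[(-50) + (-12) + (-2) + 4 + 30] = -30.

-30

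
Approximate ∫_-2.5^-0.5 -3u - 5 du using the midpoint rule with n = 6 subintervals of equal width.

Δu = (-0.5 − (-2.5))/6 = 1/3.
Midpoints: -7/3, -2, -5/3, -4/3, -1, -2/3.
f(-7/3) = 2, f(-2) = 1, f(-5/3) = 0, f(-4/3) = -1, f(-1) = -2, f(-2/3) = -3.
Sum = Δu · [f(-7/3) + f(-2) + f(-5/3) + ...].
Sum = -1.

-1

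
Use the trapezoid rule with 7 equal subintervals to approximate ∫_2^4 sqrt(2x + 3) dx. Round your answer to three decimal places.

Δx = (4 − 2)/7 = 2/7.
f(2) ≈ 2.646, f(16/7) ≈ 2.752, f(18/7) ≈ 2.854, f(20/7) ≈ 2.952, f(22/7) ≈ 3.047, f(24/7) ≈ 3.140, f(26/7) ≈ 3.229, f(4) ≈ 3.317.
T_7 = (Δx/2)·[f(x_0) + 2f(x_1) + ... + 2f(x_{6}) + f(x_7)].
Sum ≈ 5.987.

5.987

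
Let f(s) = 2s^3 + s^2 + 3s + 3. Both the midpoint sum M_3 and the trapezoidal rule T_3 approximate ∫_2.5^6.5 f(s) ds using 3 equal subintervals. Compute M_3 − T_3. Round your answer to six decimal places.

M_3 ≈ 1008.74074074.
T_3 ≈ 1058.51851852.
M_3 − T_3 ≈ -49.777778.

-49.777778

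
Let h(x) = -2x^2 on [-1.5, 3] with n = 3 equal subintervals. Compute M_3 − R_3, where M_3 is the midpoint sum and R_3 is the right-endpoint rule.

15.1875

M_3 = -18.5625.
R_3 = -33.75.
M_3 − R_3 = 15.1875.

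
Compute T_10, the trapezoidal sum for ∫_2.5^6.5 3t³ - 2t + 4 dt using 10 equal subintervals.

1293.82

Δt = (6.5 − 2.5)/10 = 0.4.
f(2.5) = 45.875, f(2.9) = 71.367, f(3.3) = 105.211, f(3.7) = 148.559, f(4.1) = 202.563, f(4.5) = 268.375, f(4.9) = 347.147, f(5.3) = 440.031, f(5.7) = 548.179, f(6.1) = 672.743, f(6.5) = 814.875.
T_10 = (Δt/2)·[f(t_0) + 2f(t_1) + ... + 2f(t_{9}) + f(t_10)].
Sum = 1293.82.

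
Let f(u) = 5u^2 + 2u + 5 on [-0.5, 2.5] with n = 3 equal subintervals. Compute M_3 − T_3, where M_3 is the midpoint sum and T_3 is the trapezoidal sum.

-3.75

M_3 = 46.
T_3 = 49.75.
M_3 − T_3 = -3.75.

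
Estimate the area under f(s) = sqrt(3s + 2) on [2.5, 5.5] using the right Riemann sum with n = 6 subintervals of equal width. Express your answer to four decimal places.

11.4775

Δs = (5.5 − 2.5)/6 = 0.5.
Right endpoints: 3, 3.5, 4, 4.5, 5, 5.5.
f(3) ≈ 3.3166, f(3.5) ≈ 3.5355, f(4) ≈ 3.7417, f(4.5) ≈ 3.9370, f(5) ≈ 4.1231, f(5.5) ≈ 4.3012.
Sum = Δs · [f(3) + f(3.5) + f(4) + ...].
Sum ≈ 11.4775.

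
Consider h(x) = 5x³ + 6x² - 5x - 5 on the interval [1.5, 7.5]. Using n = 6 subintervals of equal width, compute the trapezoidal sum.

4694.25

Δx = (7.5 − 1.5)/6 = 1.
h(1.5) = 17.875, h(2.5) = 98.125, h(3.5) = 265.375, h(4.5) = 549.625, h(5.5) = 980.875, h(6.5) = 1589.125, h(7.5) = 2404.375.
T_6 = (Δx/2)·[h(x_0) + 2h(x_1) + ... + 2h(x_{5}) + h(x_6)].
Sum = 4694.25.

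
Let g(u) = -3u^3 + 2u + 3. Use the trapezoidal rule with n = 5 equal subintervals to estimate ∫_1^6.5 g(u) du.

Δu = (6.5 − 1)/5 = 1.1.
g(1) = 2, g(2.1) = -20.583, g(3.2) = -88.904, g(4.3) = -226.921, g(5.4) = -458.592, g(6.5) = -807.875.
T_5 = (Δu/2)·[g(u_0) + 2g(u_1) + ... + 2g(u_{4}) + g(u_5)].
Sum = -1317.73125.

-1317.73125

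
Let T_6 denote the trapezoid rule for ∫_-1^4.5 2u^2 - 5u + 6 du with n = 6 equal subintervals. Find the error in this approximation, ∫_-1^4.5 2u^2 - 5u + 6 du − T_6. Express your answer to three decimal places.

-1.541

Exact integral: ∫_-1^4.5 f(u) du ≈ 46.29167.
T_6 ≈ 47.83218.
Error ≈ 46.29167 − 47.83218 ≈ -1.541.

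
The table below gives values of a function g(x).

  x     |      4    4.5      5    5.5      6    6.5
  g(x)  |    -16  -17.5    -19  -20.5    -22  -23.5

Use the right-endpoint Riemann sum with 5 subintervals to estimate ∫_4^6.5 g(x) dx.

Δx = 0.5.
Sum = 0.5·[(-17.5) + (-19) + (-20.5) + (-22) + (-23.5)] = -51.25.

-51.25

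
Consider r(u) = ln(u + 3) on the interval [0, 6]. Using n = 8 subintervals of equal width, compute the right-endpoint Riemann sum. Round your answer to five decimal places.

10.88078

Δu = (6 − 0)/8 = 0.75.
Right endpoints: 0.75, 1.5, 2.25, 3, 3.75, 4.5, 5.25, 6.
r(0.75) ≈ 1.32176, r(1.5) ≈ 1.50408, r(2.25) ≈ 1.65823, r(3) ≈ 1.79176, r(3.75) ≈ 1.90954, r(4.5) ≈ 2.01490, r(5.25) ≈ 2.11021, r(6) ≈ 2.19722.
Sum = Δu · [r(0.75) + r(1.5) + r(2.25) + ...].
Sum ≈ 10.88078.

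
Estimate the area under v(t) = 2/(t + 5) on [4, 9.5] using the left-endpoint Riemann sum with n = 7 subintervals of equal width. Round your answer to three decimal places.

0.988

Δt = (9.5 − 4)/7 = 11/14.
Left endpoints: 4, 67/14, 39/7, 89/14, 50/7, 111/14, 61/7.
v(4) = 2/9, v(67/14) = 28/137, v(39/7) = 7/37, v(89/14) = 28/159, v(50/7) = 14/85, v(111/14) = 28/181, v(61/7) = 7/48.
Sum = Δt · [v(4) + v(67/14) + v(39/7) + ...].
Sum ≈ 0.988.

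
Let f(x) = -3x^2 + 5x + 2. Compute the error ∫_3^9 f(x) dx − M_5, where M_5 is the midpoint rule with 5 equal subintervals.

Exact integral: ∫_3^9 f(x) dx = -510.
M_5 = -507.84.
Error = -510 − (-507.84) = -2.16.

-2.16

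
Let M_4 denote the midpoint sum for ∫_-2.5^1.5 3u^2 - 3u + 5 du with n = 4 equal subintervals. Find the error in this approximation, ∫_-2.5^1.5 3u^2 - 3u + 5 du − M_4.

1

Exact integral: ∫_-2.5^1.5 f(u) du = 45.
M_4 = 44.
Error = 45 − 44 = 1.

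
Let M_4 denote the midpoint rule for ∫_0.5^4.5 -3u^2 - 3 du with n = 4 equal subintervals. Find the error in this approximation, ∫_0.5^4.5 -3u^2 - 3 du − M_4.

Exact integral: ∫_0.5^4.5 f(u) du = -103.
M_4 = -102.
Error = -103 − (-102) = -1.

-1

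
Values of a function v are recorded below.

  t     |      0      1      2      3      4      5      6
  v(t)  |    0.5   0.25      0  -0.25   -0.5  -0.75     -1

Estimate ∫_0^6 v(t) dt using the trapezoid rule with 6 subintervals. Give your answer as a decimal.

Δt = 1.
T_6 = (1/2)·[0.5 + 2·0.25 + 2·0 + 2·(-0.25) + 2·(-0.5) + 2·(-0.75) + (-1)] = -1.5.

-1.5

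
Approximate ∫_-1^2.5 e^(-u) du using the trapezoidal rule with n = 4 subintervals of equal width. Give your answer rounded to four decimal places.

2.8023

Δu = (2.5 − (-1))/4 = 0.875.
f(-1) ≈ 2.7183, f(-0.125) ≈ 1.1331, f(0.75) ≈ 0.4724, f(1.625) ≈ 0.1969, f(2.5) ≈ 0.0821.
T_4 = (Δu/2)·[f(u_0) + 2f(u_1) + 2f(u_2) + 2f(u_3) + f(u_4)].
Sum ≈ 2.8023.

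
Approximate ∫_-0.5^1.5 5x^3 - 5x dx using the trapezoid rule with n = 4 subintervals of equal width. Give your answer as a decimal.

Δx = (1.5 − (-0.5))/4 = 0.5.
f(-0.5) = 1.875, f(0) = 0, f(0.5) = -1.875, f(1) = 0, f(1.5) = 9.375.
T_4 = (Δx/2)·[f(x_0) + 2f(x_1) + 2f(x_2) + 2f(x_3) + f(x_4)].
Sum = 1.875.

1.875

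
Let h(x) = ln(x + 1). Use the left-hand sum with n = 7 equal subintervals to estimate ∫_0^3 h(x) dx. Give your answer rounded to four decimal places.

2.2367

Δx = (3 − 0)/7 = 3/7.
Left endpoints: 0, 3/7, 6/7, 9/7, 12/7, 15/7, 18/7.
h(0) ≈ 0.0000, h(3/7) ≈ 0.3567, h(6/7) ≈ 0.6190, h(9/7) ≈ 0.8267, h(12/7) ≈ 0.9985, h(15/7) ≈ 1.1451, h(18/7) ≈ 1.2730.
Sum = Δx · [h(0) + h(3/7) + h(6/7) + ...].
Sum ≈ 2.2367.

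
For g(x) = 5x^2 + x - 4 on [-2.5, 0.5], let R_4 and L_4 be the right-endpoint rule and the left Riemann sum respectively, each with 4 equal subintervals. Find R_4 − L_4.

R_4 = 2.53125.
L_4 = 22.78125.
R_4 − L_4 = -20.25.

-20.25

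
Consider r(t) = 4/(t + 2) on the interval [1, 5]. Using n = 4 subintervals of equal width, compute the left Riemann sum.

Δt = (5 − 1)/4 = 1.
Left endpoints: 1, 2, 3, 4.
r(1) = 4/3, r(2) = 1, r(3) = 0.8, r(4) = 2/3.
Sum = Δt · [r(1) + r(2) + r(3) + r(4)].
Sum = 3.8.

3.8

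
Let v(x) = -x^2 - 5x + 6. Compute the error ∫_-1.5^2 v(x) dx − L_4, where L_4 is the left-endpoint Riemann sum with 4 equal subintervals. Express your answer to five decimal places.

-7.97526

Exact integral: ∫_-1.5^2 v(x) dx ≈ 12.8333333.
L_4 = 20.80859375.
Error ≈ 12.8333333 − 20.80859375 ≈ -7.97526.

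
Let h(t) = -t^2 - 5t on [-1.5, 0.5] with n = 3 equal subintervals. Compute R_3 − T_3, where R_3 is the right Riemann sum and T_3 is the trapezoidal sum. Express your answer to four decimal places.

-2.6667

R_3 ≈ 1.018519.
T_3 ≈ 3.685185.
R_3 − T_3 ≈ -2.6667.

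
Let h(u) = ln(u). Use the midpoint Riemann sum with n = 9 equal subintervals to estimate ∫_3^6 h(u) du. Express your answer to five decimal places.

Δu = (6 − 3)/9 = 1/3.
Midpoints: 19/6, 3.5, 23/6, 25/6, 4.5, 29/6, 31/6, 5.5, 35/6.
h(19/6) ≈ 1.15268, h(3.5) ≈ 1.25276, h(23/6) ≈ 1.34373, h(25/6) ≈ 1.42712, h(4.5) ≈ 1.50408, h(29/6) ≈ 1.57554, h(31/6) ≈ 1.64223, h(5.5) ≈ 1.70475, h(35/6) ≈ 1.76359.
Sum = Δu · [h(19/6) + h(3.5) + h(23/6) + ...].
Sum ≈ 4.45549.

4.45549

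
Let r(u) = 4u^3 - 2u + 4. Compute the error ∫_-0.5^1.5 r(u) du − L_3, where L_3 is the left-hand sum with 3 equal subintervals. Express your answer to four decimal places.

Exact integral: ∫_-0.5^1.5 r(u) du = 11.
L_3 ≈ 8.555556.
Error ≈ 11 − 8.555556 ≈ 2.4444.

2.4444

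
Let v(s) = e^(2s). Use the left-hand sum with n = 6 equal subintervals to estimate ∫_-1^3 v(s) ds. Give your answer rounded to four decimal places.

Δs = (3 − (-1))/6 = 2/3.
Left endpoints: -1, -1/3, 1/3, 1, 5/3, 7/3.
v(-1) ≈ 0.1353, v(-1/3) ≈ 0.5134, v(1/3) ≈ 1.9477, v(1) ≈ 7.3891, v(5/3) ≈ 28.0316, v(7/3) ≈ 106.3427.
Sum = Δs · [v(-1) + v(-1/3) + v(1/3) + ...].
Sum ≈ 96.2399.

96.2399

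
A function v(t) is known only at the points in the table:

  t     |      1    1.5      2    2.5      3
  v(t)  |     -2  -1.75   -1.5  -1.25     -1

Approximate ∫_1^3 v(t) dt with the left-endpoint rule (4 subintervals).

Δt = 0.5.
Sum = 0.5·[(-2) + (-1.75) + (-1.5) + (-1.25)] = -3.25.

-3.25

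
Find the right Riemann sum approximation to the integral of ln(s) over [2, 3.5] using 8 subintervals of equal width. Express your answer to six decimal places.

Δs = (3.5 − 2)/8 = 0.1875.
Right endpoints: 2.1875, 2.375, 2.5625, 2.75, 2.9375, 3.125, 3.3125, 3.5.
f(2.1875) ≈ 0.782759, f(2.375) ≈ 0.864997, f(2.5625) ≈ 0.940983, f(2.75) ≈ 1.011601, f(2.9375) ≈ 1.077559, f(3.125) ≈ 1.139434, f(3.3125) ≈ 1.197703, f(3.5) ≈ 1.252763.
Sum = Δs · [f(2.1875) + f(2.375) + f(2.5625) + ...].
Sum ≈ 1.550213.

1.550213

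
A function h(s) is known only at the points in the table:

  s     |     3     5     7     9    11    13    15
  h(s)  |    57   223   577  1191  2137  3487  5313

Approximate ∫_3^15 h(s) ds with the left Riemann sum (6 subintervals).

15344

Δs = 2.
Sum = 2·[57 + 223 + 577 + 1191 + 2137 + 3487] = 15344.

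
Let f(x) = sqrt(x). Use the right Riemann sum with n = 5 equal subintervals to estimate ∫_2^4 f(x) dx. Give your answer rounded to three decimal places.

3.563

Δx = (4 − 2)/5 = 0.4.
Right endpoints: 2.4, 2.8, 3.2, 3.6, 4.
f(2.4) ≈ 1.549, f(2.8) ≈ 1.673, f(3.2) ≈ 1.789, f(3.6) ≈ 1.897, f(4) ≈ 2.000.
Sum = Δx · [f(2.4) + f(2.8) + f(3.2) + f(3.6) + f(4)].
Sum ≈ 3.563.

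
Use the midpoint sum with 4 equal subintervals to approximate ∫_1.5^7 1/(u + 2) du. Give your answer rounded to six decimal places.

0.939161

Δu = (7 − 1.5)/4 = 1.375.
Midpoints: 2.1875, 3.5625, 4.9375, 6.3125.
f(2.1875) = 16/67, f(3.5625) = 16/89, f(4.9375) = 16/111, f(6.3125) = 16/133.
Sum = Δu · [f(2.1875) + f(3.5625) + f(4.9375) + f(6.3125)].
Sum ≈ 0.939161.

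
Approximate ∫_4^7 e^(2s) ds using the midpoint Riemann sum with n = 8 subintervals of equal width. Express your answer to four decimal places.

Δs = (7 − 4)/8 = 0.375.
Midpoints: 4.1875, 4.5625, 4.9375, 5.3125, 5.6875, 6.0625, 6.4375, 6.8125.
f(4.1875) ≈ 4337.2683, f(4.5625) ≈ 9181.9970, f(4.9375) ≈ 19438.2878, f(5.3125) ≈ 41150.8557, f(5.6875) ≈ 87116.3622, f(6.0625) ≈ 184425.3401, f(6.4375) ≈ 390428.4481, f(6.8125) ≈ 826537.0311.
Sum = Δs · [f(4.1875) + f(4.5625) + f(4.9375) + ...].
Sum ≈ 585980.8464.

585980.8464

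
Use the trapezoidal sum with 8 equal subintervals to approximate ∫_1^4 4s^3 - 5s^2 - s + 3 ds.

153.2578125

Δs = (4 − 1)/8 = 0.375.
f(1) = 1, f(1.375) = 2.5703125, f(1.75) = 7.375, f(2.125) = 16.6796875, f(2.5) = 31.75, f(2.875) = 53.8515625, f(3.25) = 84.25, f(3.625) = 124.2109375, f(4) = 175.
T_8 = (Δs/2)·[f(s_0) + 2f(s_1) + ... + 2f(s_{7}) + f(s_8)].
Sum = 153.2578125.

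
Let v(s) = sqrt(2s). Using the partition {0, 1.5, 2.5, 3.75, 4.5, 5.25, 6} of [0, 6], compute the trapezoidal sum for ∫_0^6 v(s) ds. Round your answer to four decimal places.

Subinterval widths: 1.5, 1, 1.25, 0.75, 0.75, 0.75.
v(0) ≈ 0.0000, v(1.5) ≈ 1.7321, v(2.5) ≈ 2.2361, v(3.75) ≈ 2.7386, v(4.5) ≈ 3.0000, v(5.25) ≈ 3.2404, v(6) ≈ 3.4641.
On each subinterval the trapezoid contributes (Δs_i/2)·[v(s_{i-1}) + v(s_i)].
Sum ≈ 13.3986.

13.3986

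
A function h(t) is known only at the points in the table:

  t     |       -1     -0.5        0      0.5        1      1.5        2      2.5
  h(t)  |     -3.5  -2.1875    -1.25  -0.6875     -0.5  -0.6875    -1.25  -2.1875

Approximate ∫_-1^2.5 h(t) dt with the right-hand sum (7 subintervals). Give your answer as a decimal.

-4.375

Δt = 0.5.
Sum = 0.5·[(-2.1875) + (-1.25) + (-0.6875) + (-0.5) + (-0.6875) + (-1.25) + (-2.1875)] = -4.375.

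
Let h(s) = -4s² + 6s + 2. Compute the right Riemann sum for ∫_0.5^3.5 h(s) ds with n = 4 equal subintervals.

Δs = (3.5 − 0.5)/4 = 0.75.
Right endpoints: 1.25, 2, 2.75, 3.5.
h(1.25) = 3.25, h(2) = -2, h(2.75) = -11.75, h(3.5) = -26.
Sum = Δs · [h(1.25) + h(2) + h(2.75) + h(3.5)].
Sum = -27.375.

-27.375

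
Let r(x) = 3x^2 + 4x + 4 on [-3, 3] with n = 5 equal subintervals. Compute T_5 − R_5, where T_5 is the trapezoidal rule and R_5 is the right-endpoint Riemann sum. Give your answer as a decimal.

-14.4

T_5 = 82.32.
R_5 = 96.72.
T_5 − R_5 = -14.4.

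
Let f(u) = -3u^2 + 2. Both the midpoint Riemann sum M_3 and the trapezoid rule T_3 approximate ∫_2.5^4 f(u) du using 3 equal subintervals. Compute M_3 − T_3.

M_3 = -45.28125.
T_3 = -45.5625.
M_3 − T_3 = 0.28125.

0.28125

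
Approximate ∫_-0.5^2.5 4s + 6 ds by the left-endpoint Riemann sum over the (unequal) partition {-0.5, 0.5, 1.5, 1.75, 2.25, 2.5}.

25.25

Subinterval widths: 1, 1, 0.25, 0.5, 0.25.
Left endpoints: -0.5, 0.5, 1.5, 1.75, 2.25.
f(-0.5) = 4, f(0.5) = 8, f(1.5) = 12, f(1.75) = 13, f(2.25) = 15.
Sum = Σ Δs_i · f(s_i).
Sum = 25.25.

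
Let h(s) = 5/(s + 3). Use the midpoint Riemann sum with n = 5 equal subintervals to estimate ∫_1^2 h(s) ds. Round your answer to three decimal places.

Δs = (2 − 1)/5 = 0.2.
Midpoints: 1.1, 1.3, 1.5, 1.7, 1.9.
h(1.1) = 50/41, h(1.3) = 50/43, h(1.5) = 10/9, h(1.7) = 50/47, h(1.9) = 50/49.
Sum = Δs · [h(1.1) + h(1.3) + h(1.5) + h(1.7) + h(1.9)].
Sum ≈ 1.116.

1.116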